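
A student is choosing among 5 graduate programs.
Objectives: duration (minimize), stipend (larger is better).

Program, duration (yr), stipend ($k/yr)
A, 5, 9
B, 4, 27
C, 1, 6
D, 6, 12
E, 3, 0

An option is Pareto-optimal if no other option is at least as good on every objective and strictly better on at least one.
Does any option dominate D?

B vs D: duration 4≤6, stipend 27≥12 — B is at least as good on every objective and strictly better on at least one, so B dominates D.

Yes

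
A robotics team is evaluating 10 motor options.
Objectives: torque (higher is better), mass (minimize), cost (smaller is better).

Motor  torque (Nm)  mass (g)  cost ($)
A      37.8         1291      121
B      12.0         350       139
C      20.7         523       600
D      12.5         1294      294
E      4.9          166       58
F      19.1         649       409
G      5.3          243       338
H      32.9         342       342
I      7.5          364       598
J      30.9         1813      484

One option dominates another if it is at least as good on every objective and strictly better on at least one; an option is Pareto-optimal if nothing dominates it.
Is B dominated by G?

No

G vs B: G is worse on torque (5.3 vs 12.0), so it does not dominate B.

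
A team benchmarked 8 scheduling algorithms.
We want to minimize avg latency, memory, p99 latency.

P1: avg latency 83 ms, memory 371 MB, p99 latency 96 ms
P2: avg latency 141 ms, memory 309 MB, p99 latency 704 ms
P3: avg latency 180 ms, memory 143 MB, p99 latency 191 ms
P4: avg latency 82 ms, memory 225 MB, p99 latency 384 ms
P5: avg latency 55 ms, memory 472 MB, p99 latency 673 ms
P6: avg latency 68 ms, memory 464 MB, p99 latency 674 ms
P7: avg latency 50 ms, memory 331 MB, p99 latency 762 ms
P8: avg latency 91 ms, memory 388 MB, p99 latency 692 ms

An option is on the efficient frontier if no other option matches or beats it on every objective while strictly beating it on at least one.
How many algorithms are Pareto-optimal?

P1: not dominated (best p99 latency).
P2: dominated by P4 (avg latency 82≤141, memory 225≤309, p99 latency 384≤704).
P3: not dominated (best memory).
P4: not dominated.
P5: not dominated.
P6: not dominated.
P7: not dominated (best avg latency).
P8: dominated by P1 (avg latency 83≤91, memory 371≤388, p99 latency 96≤692).
Pareto-optimal: P1, P3, P4, P5, P6, P7 → 6.

6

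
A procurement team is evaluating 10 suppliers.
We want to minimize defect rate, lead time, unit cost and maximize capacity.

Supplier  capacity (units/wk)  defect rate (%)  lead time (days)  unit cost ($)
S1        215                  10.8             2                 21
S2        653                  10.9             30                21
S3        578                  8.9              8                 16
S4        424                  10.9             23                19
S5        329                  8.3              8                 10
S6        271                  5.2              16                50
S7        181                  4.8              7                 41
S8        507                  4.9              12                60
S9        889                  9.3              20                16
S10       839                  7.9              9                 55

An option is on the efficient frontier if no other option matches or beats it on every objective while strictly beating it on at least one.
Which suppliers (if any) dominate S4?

S3, S9

S3: capacity 578≥424, defect rate 8.9≤10.9, lead time 8≤23, unit cost 16≤19 — dominates S4.
S9: capacity 889≥424, defect rate 9.3≤10.9, lead time 20≤23, unit cost 16≤19 — dominates S4.
Others (S1, S2, S5, S6, S7, S8, S10) are each worse than S4 on at least one objective.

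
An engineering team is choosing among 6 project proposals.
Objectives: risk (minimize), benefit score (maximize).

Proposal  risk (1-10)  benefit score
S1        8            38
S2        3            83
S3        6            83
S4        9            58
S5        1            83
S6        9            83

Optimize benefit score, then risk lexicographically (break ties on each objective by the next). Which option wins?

First maximize benefit score: best is 83, kept {S2, S3, S5, S6}.
Then minimize risk: best is 1, kept {S5}.

S5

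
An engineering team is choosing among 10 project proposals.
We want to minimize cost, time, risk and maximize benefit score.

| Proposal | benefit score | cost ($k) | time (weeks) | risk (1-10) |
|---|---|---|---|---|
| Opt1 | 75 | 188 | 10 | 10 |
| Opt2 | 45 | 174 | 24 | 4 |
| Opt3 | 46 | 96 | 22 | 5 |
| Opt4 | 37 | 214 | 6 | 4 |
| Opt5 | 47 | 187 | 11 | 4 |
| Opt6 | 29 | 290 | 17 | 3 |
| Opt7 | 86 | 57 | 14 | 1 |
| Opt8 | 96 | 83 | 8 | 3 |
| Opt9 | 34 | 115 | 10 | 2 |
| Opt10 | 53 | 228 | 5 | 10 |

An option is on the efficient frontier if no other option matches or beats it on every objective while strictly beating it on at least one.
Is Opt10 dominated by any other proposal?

No

Opt1: worse on time (10 vs 5).
Opt2: worse on benefit score (45 vs 53).
Opt3: worse on benefit score (46 vs 53).
Opt4: worse on benefit score (37 vs 53).
Opt5: worse on benefit score (47 vs 53).
Opt6: worse on benefit score (29 vs 53).
Opt7: worse on time (14 vs 5).
Opt8: worse on time (8 vs 5).
Opt9: worse on benefit score (34 vs 53).
No option is at least as good as Opt10 on every objective and strictly better on one.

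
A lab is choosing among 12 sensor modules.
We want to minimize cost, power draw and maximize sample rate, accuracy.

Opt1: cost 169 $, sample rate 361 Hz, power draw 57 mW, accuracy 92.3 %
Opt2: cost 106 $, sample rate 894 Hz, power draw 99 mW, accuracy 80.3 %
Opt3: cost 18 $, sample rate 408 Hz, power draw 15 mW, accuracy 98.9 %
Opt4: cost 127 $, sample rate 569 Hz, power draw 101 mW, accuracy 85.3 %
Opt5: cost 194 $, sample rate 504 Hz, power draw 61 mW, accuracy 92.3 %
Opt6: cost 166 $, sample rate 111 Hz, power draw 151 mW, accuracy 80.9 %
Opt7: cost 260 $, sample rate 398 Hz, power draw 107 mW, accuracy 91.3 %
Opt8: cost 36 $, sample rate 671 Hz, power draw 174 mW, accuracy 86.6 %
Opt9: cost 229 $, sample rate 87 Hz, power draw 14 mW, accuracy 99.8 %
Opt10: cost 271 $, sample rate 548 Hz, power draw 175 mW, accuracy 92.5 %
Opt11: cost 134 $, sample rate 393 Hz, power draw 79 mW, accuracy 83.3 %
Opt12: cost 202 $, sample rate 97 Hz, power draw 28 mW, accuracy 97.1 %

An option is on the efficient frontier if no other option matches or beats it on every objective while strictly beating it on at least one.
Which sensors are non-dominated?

Opt1: dominated by Opt3 (cost 18≤169, sample rate 408≥361, power draw 15≤57, accuracy 98.9≥92.3).
Opt2: not dominated (best sample rate).
Opt3: not dominated (best cost).
Opt4: not dominated.
Opt5: not dominated.
Opt6: dominated by Opt3 (cost 18≤166, sample rate 408≥111, power draw 15≤151, accuracy 98.9≥80.9).
Opt7: dominated by Opt3 (cost 18≤260, sample rate 408≥398, power draw 15≤107, accuracy 98.9≥91.3).
Opt8: not dominated.
Opt9: not dominated (best power draw).
Opt10: not dominated.
Opt11: dominated by Opt3 (cost 18≤134, sample rate 408≥393, power draw 15≤79, accuracy 98.9≥83.3).
Opt12: dominated by Opt3 (cost 18≤202, sample rate 408≥97, power draw 15≤28, accuracy 98.9≥97.1).

Opt2, Opt3, Opt4, Opt5, Opt8, Opt9, Opt10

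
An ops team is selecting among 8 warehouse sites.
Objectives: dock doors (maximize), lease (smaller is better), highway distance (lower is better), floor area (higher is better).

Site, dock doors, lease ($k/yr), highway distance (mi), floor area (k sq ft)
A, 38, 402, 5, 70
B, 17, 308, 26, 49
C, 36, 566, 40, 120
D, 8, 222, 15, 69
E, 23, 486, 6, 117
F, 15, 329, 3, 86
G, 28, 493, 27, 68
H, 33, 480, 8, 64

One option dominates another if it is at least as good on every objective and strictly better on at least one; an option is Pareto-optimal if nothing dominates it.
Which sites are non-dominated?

A: not dominated (best dock doors).
B: not dominated.
C: not dominated (best floor area).
D: not dominated (best lease).
E: not dominated.
F: not dominated (best highway distance).
G: dominated by A (dock doors 38≥28, lease 402≤493, highway distance 5≤27, floor area 70≥68).
H: dominated by A (dock doors 38≥33, lease 402≤480, highway distance 5≤8, floor area 70≥64).

A, B, C, D, E, F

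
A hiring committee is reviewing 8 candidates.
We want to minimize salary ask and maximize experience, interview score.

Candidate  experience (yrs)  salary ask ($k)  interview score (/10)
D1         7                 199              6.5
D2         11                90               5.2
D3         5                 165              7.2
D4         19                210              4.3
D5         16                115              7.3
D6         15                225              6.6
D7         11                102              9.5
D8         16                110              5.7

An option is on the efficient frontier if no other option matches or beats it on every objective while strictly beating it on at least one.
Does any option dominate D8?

No

D1: worse on experience (7 vs 16).
D2: worse on experience (11 vs 16).
D3: worse on experience (5 vs 16).
D4: worse on salary ask (210 vs 110).
D5: worse on salary ask (115 vs 110).
D6: worse on experience (15 vs 16).
D7: worse on experience (11 vs 16).
No option is at least as good as D8 on every objective and strictly better on one.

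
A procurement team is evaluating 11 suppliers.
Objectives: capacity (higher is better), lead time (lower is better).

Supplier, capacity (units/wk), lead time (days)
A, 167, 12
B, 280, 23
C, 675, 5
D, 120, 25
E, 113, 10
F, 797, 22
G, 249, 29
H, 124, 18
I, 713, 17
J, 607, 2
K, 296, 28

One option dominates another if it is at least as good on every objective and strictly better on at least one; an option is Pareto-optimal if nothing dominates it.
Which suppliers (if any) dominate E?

C: capacity 675≥113, lead time 5≤10 — dominates E.
J: capacity 607≥113, lead time 2≤10 — dominates E.
Others (A, B, D, F, G, H, I, K) are each worse than E on at least one objective.

C, J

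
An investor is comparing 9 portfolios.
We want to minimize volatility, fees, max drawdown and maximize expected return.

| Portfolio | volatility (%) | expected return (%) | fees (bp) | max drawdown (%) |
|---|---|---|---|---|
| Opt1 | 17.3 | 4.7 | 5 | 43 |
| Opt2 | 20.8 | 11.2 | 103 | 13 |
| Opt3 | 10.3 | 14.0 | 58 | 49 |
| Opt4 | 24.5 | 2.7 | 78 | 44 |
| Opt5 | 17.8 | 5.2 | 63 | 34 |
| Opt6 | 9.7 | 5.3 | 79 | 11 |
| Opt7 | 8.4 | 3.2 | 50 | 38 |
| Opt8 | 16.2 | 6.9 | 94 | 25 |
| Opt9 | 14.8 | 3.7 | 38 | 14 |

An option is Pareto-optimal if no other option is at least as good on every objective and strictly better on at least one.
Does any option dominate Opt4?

Opt1 vs Opt4: volatility 17.3≤24.5, expected return 4.7≥2.7, fees 5≤78, max drawdown 43≤44 — Opt1 is at least as good on every objective and strictly better on at least one, so Opt1 dominates Opt4.

Yes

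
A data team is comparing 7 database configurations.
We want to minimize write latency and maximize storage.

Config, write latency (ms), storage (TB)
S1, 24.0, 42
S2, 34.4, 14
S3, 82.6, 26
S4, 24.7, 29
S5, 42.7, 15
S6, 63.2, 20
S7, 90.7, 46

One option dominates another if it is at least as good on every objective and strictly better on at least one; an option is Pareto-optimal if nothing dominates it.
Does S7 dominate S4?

No

S7 vs S4: S7 is worse on write latency (90.7 vs 24.7), so it does not dominate S4.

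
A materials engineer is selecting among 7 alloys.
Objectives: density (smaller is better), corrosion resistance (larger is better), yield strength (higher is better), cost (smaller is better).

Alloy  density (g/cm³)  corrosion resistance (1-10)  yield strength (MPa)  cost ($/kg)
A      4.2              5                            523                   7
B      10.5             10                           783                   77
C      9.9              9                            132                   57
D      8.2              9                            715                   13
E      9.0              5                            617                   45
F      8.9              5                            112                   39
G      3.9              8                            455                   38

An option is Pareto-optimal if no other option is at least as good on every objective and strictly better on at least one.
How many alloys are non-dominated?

4

A: not dominated (best cost).
B: not dominated (best corrosion resistance).
C: dominated by D (density 8.2≤9.9, corrosion resistance 9≥9, yield strength 715≥132, cost 13≤57).
D: not dominated.
E: dominated by D (density 8.2≤9.0, corrosion resistance 9≥5, yield strength 715≥617, cost 13≤45).
F: dominated by A (density 4.2≤8.9, corrosion resistance 5≥5, yield strength 523≥112, cost 7≤39).
G: not dominated (best density).
Pareto-optimal: A, B, D, G → 4.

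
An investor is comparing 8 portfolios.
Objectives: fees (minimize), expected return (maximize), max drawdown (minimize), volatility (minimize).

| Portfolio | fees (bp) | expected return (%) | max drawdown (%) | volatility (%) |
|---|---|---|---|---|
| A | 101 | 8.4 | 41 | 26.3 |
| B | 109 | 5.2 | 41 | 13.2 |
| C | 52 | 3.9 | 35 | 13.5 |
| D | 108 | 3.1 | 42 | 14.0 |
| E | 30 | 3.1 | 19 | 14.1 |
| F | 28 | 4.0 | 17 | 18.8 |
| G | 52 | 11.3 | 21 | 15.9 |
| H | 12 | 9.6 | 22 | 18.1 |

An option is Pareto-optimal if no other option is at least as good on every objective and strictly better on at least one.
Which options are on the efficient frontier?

B, C, E, F, G, H

A: dominated by G (fees 52≤101, expected return 11.3≥8.4, max drawdown 21≤41, volatility 15.9≤26.3).
B: not dominated (best volatility).
C: not dominated.
D: dominated by C (fees 52≤108, expected return 3.9≥3.1, max drawdown 35≤42, volatility 13.5≤14.0).
E: not dominated.
F: not dominated (best max drawdown).
G: not dominated (best expected return).
H: not dominated (best fees).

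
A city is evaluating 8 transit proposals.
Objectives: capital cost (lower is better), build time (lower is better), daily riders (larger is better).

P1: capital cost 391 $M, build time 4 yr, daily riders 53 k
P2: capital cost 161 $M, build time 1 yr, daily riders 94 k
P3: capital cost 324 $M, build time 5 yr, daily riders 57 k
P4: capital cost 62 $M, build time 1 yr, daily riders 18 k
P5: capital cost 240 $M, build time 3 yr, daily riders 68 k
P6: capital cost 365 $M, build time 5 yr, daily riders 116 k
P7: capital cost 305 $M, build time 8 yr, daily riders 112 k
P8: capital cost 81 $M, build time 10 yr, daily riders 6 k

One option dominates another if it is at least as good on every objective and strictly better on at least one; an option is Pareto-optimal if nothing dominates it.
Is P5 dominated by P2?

Yes

P2 vs P5: capital cost 161≤240, build time 1≤3, daily riders 94≥68 — P2 is at least as good on every objective with at least one strict improvement.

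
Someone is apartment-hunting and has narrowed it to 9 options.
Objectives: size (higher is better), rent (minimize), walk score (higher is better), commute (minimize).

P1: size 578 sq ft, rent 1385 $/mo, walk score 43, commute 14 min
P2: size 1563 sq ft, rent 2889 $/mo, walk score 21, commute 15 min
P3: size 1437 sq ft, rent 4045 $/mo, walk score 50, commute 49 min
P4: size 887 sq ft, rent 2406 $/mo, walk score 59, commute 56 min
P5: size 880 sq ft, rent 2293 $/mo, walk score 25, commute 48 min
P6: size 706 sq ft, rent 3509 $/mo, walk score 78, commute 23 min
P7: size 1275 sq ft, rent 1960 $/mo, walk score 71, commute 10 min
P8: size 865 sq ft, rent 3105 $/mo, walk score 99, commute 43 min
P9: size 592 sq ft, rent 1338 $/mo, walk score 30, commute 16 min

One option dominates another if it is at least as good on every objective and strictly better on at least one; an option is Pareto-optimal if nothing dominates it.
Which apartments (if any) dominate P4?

P7: size 1275≥887, rent 1960≤2406, walk score 71≥59, commute 10≤56 — dominates P4.
Others (P1, P2, P3, P5, P6, P8, P9) are each worse than P4 on at least one objective.

P7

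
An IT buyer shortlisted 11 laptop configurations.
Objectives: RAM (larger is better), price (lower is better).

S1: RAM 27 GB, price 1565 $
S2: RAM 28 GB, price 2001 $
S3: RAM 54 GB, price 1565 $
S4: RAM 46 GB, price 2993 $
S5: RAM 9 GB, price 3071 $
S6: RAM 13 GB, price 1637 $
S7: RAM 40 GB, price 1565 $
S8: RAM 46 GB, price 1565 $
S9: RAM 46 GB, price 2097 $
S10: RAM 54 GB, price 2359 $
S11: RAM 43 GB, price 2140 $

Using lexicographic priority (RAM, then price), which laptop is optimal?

S3

First maximize RAM: best is 54, kept {S3, S10}.
Then minimize price: best is 1565, kept {S3}.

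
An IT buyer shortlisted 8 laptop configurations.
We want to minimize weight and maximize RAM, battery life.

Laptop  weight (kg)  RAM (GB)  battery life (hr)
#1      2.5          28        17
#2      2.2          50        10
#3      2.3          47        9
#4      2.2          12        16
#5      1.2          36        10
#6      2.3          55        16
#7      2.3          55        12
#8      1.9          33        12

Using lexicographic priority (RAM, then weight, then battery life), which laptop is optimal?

First maximize RAM: best is 55, kept {#6, #7}.
Then minimize weight: best is 2.3, kept {#6, #7}.
Then maximize battery life: best is 16, kept {#6}.

#6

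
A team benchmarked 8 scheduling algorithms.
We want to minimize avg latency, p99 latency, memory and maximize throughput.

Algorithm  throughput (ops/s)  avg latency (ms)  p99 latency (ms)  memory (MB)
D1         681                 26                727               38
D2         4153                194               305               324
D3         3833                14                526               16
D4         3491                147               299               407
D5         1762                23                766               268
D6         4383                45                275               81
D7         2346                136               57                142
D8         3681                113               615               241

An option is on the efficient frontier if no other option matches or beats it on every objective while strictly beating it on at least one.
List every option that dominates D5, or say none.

D3: throughput 3833≥1762, avg latency 14≤23, p99 latency 526≤766, memory 16≤268 — dominates D5.
Others (D1, D2, D4, D6, D7, D8) are each worse than D5 on at least one objective.

D3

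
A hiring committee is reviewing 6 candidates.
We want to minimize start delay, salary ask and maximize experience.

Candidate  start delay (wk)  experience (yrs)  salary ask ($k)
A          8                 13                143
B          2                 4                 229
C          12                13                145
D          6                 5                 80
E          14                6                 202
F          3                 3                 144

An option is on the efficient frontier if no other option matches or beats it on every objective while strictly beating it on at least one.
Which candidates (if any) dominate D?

A: worse on start delay (8 vs 6).
B: worse on experience (4 vs 5).
C: worse on start delay (12 vs 6).
E: worse on start delay (14 vs 6).
F: worse on experience (3 vs 5).
No option dominates D.

none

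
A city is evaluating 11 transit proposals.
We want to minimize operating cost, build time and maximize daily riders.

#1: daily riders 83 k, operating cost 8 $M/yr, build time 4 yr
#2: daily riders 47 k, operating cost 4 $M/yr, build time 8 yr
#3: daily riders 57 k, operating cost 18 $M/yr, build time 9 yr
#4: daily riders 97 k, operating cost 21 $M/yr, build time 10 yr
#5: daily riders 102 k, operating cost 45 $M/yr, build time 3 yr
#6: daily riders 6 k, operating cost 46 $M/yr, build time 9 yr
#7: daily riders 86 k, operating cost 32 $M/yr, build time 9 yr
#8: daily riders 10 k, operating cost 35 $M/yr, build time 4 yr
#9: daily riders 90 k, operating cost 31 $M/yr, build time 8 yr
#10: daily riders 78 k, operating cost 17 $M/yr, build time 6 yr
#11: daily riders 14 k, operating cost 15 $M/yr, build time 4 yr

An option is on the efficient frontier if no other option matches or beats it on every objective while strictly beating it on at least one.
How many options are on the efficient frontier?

5

#1: not dominated.
#2: not dominated (best operating cost).
#3: dominated by #1 (daily riders 83≥57, operating cost 8≤18, build time 4≤9).
#4: not dominated.
#5: not dominated (best daily riders).
#6: dominated by #1 (daily riders 83≥6, operating cost 8≤46, build time 4≤9).
#7: dominated by #9 (daily riders 90≥86, operating cost 31≤32, build time 8≤9).
#8: dominated by #1 (daily riders 83≥10, operating cost 8≤35, build time 4≤4).
#9: not dominated.
#10: dominated by #1 (daily riders 83≥78, operating cost 8≤17, build time 4≤6).
#11: dominated by #1 (daily riders 83≥14, operating cost 8≤15, build time 4≤4).
Pareto-optimal: #1, #2, #4, #5, #9 → 5.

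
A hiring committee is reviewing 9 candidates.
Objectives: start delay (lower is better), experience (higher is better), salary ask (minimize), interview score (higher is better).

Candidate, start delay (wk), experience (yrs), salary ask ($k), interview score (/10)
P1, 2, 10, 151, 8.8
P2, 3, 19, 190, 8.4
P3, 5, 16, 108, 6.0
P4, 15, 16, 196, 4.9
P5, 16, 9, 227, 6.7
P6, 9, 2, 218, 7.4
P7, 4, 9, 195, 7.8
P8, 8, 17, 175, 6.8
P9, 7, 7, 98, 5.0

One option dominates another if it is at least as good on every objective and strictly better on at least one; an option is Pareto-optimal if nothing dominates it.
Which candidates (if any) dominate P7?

P1: start delay 2≤4, experience 10≥9, salary ask 151≤195, interview score 8.8≥7.8 — dominates P7.
P2: start delay 3≤4, experience 19≥9, salary ask 190≤195, interview score 8.4≥7.8 — dominates P7.
Others (P3, P4, P5, P6, P8, P9) are each worse than P7 on at least one objective.

P1, P2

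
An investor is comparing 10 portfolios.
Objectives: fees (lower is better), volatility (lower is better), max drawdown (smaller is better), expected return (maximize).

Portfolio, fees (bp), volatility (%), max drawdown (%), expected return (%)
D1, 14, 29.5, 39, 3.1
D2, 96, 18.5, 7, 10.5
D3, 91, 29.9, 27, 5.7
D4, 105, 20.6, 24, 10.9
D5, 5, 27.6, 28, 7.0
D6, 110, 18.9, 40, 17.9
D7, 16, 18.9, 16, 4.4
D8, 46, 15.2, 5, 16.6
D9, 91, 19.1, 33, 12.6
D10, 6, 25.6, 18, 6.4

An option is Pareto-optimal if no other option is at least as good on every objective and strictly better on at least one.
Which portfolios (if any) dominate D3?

D8, D10

D8: fees 46≤91, volatility 15.2≤29.9, max drawdown 5≤27, expected return 16.6≥5.7 — dominates D3.
D10: fees 6≤91, volatility 25.6≤29.9, max drawdown 18≤27, expected return 6.4≥5.7 — dominates D3.
Others (D1, D2, D4, D5, D6, D7, D9) are each worse than D3 on at least one objective.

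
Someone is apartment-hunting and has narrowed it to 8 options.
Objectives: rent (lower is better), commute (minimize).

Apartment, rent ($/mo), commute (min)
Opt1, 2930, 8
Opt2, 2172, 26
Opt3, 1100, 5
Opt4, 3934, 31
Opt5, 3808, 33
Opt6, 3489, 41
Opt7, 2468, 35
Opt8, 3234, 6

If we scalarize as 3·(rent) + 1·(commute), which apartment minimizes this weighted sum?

Opt3

Opt1: 3·2930 + 1·8 = 8798
Opt2: 3·2172 + 1·26 = 6542
Opt3: 3·1100 + 1·5 = 3305
Opt4: 3·3934 + 1·31 = 11833
Opt5: 3·3808 + 1·33 = 11457
Opt6: 3·3489 + 1·41 = 10508
Opt7: 3·2468 + 1·35 = 7439
Opt8: 3·3234 + 1·6 = 9708
Lowest: Opt3 at 3305.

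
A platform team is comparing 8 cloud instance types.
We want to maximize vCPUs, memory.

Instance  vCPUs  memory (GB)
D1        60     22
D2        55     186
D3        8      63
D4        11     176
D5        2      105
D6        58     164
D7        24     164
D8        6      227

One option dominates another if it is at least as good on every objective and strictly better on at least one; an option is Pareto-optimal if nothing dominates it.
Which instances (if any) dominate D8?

D1: worse on memory (22 vs 227).
D2: worse on memory (186 vs 227).
D3: worse on memory (63 vs 227).
D4: worse on memory (176 vs 227).
D5: worse on vCPUs (2 vs 6).
D6: worse on memory (164 vs 227).
D7: worse on memory (164 vs 227).
No option dominates D8.

none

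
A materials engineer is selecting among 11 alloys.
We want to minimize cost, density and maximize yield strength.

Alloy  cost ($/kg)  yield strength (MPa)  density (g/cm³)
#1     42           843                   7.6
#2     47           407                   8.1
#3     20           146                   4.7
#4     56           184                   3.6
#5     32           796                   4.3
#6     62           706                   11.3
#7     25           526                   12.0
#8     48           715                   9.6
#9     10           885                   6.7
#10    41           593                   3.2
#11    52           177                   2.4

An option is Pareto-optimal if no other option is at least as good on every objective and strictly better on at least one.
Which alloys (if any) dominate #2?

#1, #5, #9, #10

#1: cost 42≤47, yield strength 843≥407, density 7.6≤8.1 — dominates #2.
#5: cost 32≤47, yield strength 796≥407, density 4.3≤8.1 — dominates #2.
#9: cost 10≤47, yield strength 885≥407, density 6.7≤8.1 — dominates #2.
#10: cost 41≤47, yield strength 593≥407, density 3.2≤8.1 — dominates #2.
Others (#3, #4, #6, #7, #8, #11) are each worse than #2 on at least one objective.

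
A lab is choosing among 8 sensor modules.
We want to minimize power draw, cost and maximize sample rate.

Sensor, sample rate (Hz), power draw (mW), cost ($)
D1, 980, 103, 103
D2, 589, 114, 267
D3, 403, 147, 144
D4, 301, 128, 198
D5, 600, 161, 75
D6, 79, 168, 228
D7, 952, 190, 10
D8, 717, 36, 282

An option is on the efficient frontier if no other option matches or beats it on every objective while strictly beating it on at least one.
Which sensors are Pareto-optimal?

D1, D5, D7, D8

D1: not dominated (best sample rate).
D2: dominated by D1 (sample rate 980≥589, power draw 103≤114, cost 103≤267).
D3: dominated by D1 (sample rate 980≥403, power draw 103≤147, cost 103≤144).
D4: dominated by D1 (sample rate 980≥301, power draw 103≤128, cost 103≤198).
D5: not dominated.
D6: dominated by D1 (sample rate 980≥79, power draw 103≤168, cost 103≤228).
D7: not dominated (best cost).
D8: not dominated (best power draw).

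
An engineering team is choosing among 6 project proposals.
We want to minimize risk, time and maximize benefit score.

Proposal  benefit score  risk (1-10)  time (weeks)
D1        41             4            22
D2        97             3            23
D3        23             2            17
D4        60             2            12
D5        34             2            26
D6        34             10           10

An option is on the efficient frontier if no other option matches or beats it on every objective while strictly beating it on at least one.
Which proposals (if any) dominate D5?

D4

D4: benefit score 60≥34, risk 2≤2, time 12≤26 — dominates D5.
Others (D1, D2, D3, D6) are each worse than D5 on at least one objective.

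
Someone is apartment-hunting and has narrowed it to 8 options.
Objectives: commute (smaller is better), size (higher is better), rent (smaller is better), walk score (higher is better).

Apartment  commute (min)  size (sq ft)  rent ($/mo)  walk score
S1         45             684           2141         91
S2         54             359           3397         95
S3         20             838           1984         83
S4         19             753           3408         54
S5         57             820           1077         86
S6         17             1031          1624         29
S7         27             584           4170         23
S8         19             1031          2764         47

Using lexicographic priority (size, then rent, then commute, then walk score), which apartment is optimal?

First maximize size: best is 1031, kept {S6, S8}.
Then minimize rent: best is 1624, kept {S6}.

S6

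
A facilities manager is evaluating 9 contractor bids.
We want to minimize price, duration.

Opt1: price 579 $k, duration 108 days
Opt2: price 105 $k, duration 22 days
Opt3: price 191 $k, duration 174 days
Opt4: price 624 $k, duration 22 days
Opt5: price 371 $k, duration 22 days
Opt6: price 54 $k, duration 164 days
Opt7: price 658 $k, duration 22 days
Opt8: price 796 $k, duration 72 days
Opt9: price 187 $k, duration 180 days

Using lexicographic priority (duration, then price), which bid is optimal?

First minimize duration: best is 22, kept {Opt2, Opt4, Opt5, Opt7}.
Then minimize price: best is 105, kept {Opt2}.

Opt2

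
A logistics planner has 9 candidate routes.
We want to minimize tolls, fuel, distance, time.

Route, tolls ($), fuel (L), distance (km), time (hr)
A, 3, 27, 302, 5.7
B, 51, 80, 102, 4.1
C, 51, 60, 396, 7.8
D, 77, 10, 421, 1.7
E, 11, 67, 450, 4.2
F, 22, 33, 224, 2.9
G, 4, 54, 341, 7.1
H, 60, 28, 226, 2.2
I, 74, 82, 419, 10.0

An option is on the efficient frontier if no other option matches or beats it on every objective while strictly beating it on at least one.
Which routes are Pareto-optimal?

A, B, D, E, F, H

A: not dominated (best tolls).
B: not dominated (best distance).
C: dominated by A (tolls 3≤51, fuel 27≤60, distance 302≤396, time 5.7≤7.8).
D: not dominated (best fuel).
E: not dominated.
F: not dominated.
G: dominated by A (tolls 3≤4, fuel 27≤54, distance 302≤341, time 5.7≤7.1).
H: not dominated.
I: dominated by A (tolls 3≤74, fuel 27≤82, distance 302≤419, time 5.7≤10.0).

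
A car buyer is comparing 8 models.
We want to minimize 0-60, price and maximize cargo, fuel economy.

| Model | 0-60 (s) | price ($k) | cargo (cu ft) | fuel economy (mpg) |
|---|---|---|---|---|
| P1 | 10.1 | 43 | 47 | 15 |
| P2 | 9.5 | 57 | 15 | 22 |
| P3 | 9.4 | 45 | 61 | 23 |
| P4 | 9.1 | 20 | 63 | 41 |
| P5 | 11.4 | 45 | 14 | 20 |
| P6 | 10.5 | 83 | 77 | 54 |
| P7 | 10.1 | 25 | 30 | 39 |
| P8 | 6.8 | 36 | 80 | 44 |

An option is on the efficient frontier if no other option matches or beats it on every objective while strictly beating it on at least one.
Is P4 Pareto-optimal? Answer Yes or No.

P1: worse on 0-60 (10.1 vs 9.1).
P2: worse on 0-60 (9.5 vs 9.1).
P3: worse on 0-60 (9.4 vs 9.1).
P5: worse on 0-60 (11.4 vs 9.1).
P6: worse on 0-60 (10.5 vs 9.1).
P7: worse on 0-60 (10.1 vs 9.1).
P8: worse on price (36 vs 20).
No option is at least as good as P4 on every objective and strictly better on one.

Yes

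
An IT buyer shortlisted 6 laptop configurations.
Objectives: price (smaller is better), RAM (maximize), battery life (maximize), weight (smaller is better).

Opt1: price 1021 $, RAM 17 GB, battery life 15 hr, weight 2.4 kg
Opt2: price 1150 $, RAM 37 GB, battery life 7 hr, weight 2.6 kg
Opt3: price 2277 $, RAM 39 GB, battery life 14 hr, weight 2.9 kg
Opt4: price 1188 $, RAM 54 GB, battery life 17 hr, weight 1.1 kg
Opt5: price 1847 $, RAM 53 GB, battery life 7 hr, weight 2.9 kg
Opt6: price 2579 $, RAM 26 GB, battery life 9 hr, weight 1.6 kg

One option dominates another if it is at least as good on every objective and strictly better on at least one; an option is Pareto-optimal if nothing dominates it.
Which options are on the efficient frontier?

Opt1, Opt2, Opt4

Opt1: not dominated (best price).
Opt2: not dominated.
Opt3: dominated by Opt4 (price 1188≤2277, RAM 54≥39, battery life 17≥14, weight 1.1≤2.9).
Opt4: not dominated (best RAM).
Opt5: dominated by Opt4 (price 1188≤1847, RAM 54≥53, battery life 17≥7, weight 1.1≤2.9).
Opt6: dominated by Opt4 (price 1188≤2579, RAM 54≥26, battery life 17≥9, weight 1.1≤1.6).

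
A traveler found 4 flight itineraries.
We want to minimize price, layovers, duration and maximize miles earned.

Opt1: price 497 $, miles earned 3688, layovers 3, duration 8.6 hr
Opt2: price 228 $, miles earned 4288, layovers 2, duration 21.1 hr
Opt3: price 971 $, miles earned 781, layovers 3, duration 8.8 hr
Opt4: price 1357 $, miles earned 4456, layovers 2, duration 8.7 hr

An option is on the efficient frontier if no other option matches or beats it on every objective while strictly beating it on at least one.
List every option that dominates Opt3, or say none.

Opt1

Opt1: price 497≤971, miles earned 3688≥781, layovers 3≤3, duration 8.6≤8.8 — dominates Opt3.
Others (Opt2, Opt4) are each worse than Opt3 on at least one objective.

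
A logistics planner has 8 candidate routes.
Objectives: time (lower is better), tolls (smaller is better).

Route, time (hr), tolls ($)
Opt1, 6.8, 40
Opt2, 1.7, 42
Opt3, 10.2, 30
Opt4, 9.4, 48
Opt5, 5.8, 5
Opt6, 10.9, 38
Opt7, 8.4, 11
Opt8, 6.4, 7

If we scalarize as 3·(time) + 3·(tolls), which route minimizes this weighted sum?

Opt5

Opt1: 3·6.8 + 3·40 = 140.4
Opt2: 3·1.7 + 3·42 = 131.1
Opt3: 3·10.2 + 3·30 = 120.6
Opt4: 3·9.4 + 3·48 = 172.2
Opt5: 3·5.8 + 3·5 = 32.4
Opt6: 3·10.9 + 3·38 = 146.7
Opt7: 3·8.4 + 3·11 = 58.2
Opt8: 3·6.4 + 3·7 = 40.2
Lowest: Opt5 at 32.4.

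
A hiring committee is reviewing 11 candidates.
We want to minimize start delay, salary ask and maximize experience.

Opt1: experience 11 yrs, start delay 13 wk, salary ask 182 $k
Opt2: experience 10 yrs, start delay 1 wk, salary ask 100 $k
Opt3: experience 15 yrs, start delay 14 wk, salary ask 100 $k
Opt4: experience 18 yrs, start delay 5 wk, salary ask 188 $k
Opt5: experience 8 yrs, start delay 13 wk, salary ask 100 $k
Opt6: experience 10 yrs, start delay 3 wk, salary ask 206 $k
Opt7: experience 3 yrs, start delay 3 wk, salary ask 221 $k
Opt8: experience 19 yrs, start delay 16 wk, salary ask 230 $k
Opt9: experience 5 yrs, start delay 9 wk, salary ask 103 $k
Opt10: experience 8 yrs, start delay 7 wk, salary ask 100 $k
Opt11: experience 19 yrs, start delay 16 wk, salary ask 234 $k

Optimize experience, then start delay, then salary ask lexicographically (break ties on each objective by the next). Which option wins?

Opt8

First maximize experience: best is 19, kept {Opt8, Opt11}.
Then minimize start delay: best is 16, kept {Opt8, Opt11}.
Then minimize salary ask: best is 230, kept {Opt8}.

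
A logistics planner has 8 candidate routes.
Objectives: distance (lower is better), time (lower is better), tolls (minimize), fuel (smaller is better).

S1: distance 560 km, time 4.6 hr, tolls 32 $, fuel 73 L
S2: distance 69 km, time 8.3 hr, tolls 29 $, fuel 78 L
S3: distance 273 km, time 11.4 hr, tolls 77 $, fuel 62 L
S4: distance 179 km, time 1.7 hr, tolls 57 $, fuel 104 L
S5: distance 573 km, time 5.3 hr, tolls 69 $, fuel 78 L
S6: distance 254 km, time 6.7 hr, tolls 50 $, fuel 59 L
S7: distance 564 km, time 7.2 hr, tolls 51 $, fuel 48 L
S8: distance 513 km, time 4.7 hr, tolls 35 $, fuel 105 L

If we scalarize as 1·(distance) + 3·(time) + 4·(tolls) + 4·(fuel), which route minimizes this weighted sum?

S1: 1·560 + 3·4.6 + 4·32 + 4·73 = 993.8
S2: 1·69 + 3·8.3 + 4·29 + 4·78 = 521.9
S3: 1·273 + 3·11.4 + 4·77 + 4·62 = 863.2
S4: 1·179 + 3·1.7 + 4·57 + 4·104 = 828.1
S5: 1·573 + 3·5.3 + 4·69 + 4·78 = 1176.9
S6: 1·254 + 3·6.7 + 4·50 + 4·59 = 710.1
S7: 1·564 + 3·7.2 + 4·51 + 4·48 = 981.6
S8: 1·513 + 3·4.7 + 4·35 + 4·105 = 1087.1
Lowest: S2 at 521.9.

S2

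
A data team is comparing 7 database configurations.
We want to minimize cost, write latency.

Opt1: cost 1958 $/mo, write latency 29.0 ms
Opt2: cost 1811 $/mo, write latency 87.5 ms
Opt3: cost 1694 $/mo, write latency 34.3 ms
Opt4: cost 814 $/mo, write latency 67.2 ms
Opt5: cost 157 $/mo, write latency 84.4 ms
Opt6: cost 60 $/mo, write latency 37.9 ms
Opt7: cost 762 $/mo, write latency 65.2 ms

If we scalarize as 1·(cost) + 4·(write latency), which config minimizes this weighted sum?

Opt6

Opt1: 1·1958 + 4·29.0 = 2074.0
Opt2: 1·1811 + 4·87.5 = 2161.0
Opt3: 1·1694 + 4·34.3 = 1831.2
Opt4: 1·814 + 4·67.2 = 1082.8
Opt5: 1·157 + 4·84.4 = 494.6
Opt6: 1·60 + 4·37.9 = 211.6
Opt7: 1·762 + 4·65.2 = 1022.8
Lowest: Opt6 at 211.6.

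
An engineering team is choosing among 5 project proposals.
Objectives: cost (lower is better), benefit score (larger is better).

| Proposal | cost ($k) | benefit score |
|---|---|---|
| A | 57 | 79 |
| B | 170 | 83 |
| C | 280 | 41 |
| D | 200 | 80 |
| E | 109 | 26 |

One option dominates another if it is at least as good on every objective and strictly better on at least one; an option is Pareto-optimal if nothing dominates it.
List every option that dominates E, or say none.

A: cost 57≤109, benefit score 79≥26 — dominates E.
Others (B, C, D) are each worse than E on at least one objective.

A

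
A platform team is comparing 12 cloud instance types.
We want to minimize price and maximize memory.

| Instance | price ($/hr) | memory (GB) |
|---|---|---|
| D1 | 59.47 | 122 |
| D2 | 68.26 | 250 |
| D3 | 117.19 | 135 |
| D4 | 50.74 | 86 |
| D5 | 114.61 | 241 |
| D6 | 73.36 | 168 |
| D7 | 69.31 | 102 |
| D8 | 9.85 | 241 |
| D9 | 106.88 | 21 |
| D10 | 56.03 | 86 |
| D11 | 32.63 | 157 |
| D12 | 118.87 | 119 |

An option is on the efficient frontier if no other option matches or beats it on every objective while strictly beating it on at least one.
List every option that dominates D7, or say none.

D1, D2, D8, D11

D1: price 59.47≤69.31, memory 122≥102 — dominates D7.
D2: price 68.26≤69.31, memory 250≥102 — dominates D7.
D8: price 9.85≤69.31, memory 241≥102 — dominates D7.
D11: price 32.63≤69.31, memory 157≥102 — dominates D7.
Others (D3, D4, D5, D6, D9, D10, D12) are each worse than D7 on at least one objective.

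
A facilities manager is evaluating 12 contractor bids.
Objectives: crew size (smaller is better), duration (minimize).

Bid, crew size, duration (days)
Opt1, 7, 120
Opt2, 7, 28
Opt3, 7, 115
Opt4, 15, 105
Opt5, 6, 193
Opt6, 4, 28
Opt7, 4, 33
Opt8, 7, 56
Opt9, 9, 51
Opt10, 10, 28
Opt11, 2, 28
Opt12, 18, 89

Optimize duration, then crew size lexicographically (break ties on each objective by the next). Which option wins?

Opt11

First minimize duration: best is 28, kept {Opt2, Opt6, Opt10, Opt11}.
Then minimize crew size: best is 2, kept {Opt11}.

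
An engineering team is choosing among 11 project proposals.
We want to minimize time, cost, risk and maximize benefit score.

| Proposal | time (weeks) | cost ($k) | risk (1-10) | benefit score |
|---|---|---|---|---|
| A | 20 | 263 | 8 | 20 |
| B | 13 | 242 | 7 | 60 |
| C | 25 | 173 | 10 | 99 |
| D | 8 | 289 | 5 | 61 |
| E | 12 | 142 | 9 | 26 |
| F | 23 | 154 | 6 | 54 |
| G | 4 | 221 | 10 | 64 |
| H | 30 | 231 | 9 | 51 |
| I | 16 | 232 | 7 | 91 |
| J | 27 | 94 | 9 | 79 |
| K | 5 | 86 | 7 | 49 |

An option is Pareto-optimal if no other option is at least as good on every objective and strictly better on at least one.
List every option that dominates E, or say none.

K

K: time 5≤12, cost 86≤142, risk 7≤9, benefit score 49≥26 — dominates E.
Others (A, B, C, D, F, G, H, I, J) are each worse than E on at least one objective.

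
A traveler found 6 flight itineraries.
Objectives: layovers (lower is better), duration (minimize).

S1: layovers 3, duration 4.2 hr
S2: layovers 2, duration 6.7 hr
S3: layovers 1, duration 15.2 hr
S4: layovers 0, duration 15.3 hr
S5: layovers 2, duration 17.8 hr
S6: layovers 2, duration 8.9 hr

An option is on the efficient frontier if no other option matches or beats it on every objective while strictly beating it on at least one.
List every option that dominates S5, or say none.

S2: layovers 2≤2, duration 6.7≤17.8 — dominates S5.
S3: layovers 1≤2, duration 15.2≤17.8 — dominates S5.
S4: layovers 0≤2, duration 15.3≤17.8 — dominates S5.
S6: layovers 2≤2, duration 8.9≤17.8 — dominates S5.
Others (S1) are each worse than S5 on at least one objective.

S2, S3, S4, S6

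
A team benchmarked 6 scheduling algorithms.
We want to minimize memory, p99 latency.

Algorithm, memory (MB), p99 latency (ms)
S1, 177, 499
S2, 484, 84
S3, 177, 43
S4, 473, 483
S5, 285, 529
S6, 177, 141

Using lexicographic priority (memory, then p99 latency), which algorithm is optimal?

S3

First minimize memory: best is 177, kept {S1, S3, S6}.
Then minimize p99 latency: best is 43, kept {S3}.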